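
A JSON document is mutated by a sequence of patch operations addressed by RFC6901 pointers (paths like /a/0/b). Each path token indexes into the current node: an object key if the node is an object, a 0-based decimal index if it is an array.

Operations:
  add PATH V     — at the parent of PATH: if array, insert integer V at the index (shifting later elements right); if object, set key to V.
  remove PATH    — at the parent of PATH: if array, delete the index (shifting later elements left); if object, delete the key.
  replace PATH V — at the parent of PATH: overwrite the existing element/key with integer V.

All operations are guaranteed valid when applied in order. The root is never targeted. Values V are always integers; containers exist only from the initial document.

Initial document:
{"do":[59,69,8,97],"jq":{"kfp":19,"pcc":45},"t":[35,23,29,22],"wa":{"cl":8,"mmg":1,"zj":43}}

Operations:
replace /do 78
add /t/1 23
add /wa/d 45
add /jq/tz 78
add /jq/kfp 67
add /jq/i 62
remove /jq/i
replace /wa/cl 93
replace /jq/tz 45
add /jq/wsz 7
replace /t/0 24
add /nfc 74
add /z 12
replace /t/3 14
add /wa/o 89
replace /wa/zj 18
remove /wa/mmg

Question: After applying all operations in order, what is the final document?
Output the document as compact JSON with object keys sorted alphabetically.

Answer: {"do":78,"jq":{"kfp":67,"pcc":45,"tz":45,"wsz":7},"nfc":74,"t":[24,23,23,14,22],"wa":{"cl":93,"d":45,"o":89,"zj":18},"z":12}

Derivation:
After op 1 (replace /do 78): {"do":78,"jq":{"kfp":19,"pcc":45},"t":[35,23,29,22],"wa":{"cl":8,"mmg":1,"zj":43}}
After op 2 (add /t/1 23): {"do":78,"jq":{"kfp":19,"pcc":45},"t":[35,23,23,29,22],"wa":{"cl":8,"mmg":1,"zj":43}}
After op 3 (add /wa/d 45): {"do":78,"jq":{"kfp":19,"pcc":45},"t":[35,23,23,29,22],"wa":{"cl":8,"d":45,"mmg":1,"zj":43}}
After op 4 (add /jq/tz 78): {"do":78,"jq":{"kfp":19,"pcc":45,"tz":78},"t":[35,23,23,29,22],"wa":{"cl":8,"d":45,"mmg":1,"zj":43}}
After op 5 (add /jq/kfp 67): {"do":78,"jq":{"kfp":67,"pcc":45,"tz":78},"t":[35,23,23,29,22],"wa":{"cl":8,"d":45,"mmg":1,"zj":43}}
After op 6 (add /jq/i 62): {"do":78,"jq":{"i":62,"kfp":67,"pcc":45,"tz":78},"t":[35,23,23,29,22],"wa":{"cl":8,"d":45,"mmg":1,"zj":43}}
After op 7 (remove /jq/i): {"do":78,"jq":{"kfp":67,"pcc":45,"tz":78},"t":[35,23,23,29,22],"wa":{"cl":8,"d":45,"mmg":1,"zj":43}}
After op 8 (replace /wa/cl 93): {"do":78,"jq":{"kfp":67,"pcc":45,"tz":78},"t":[35,23,23,29,22],"wa":{"cl":93,"d":45,"mmg":1,"zj":43}}
After op 9 (replace /jq/tz 45): {"do":78,"jq":{"kfp":67,"pcc":45,"tz":45},"t":[35,23,23,29,22],"wa":{"cl":93,"d":45,"mmg":1,"zj":43}}
After op 10 (add /jq/wsz 7): {"do":78,"jq":{"kfp":67,"pcc":45,"tz":45,"wsz":7},"t":[35,23,23,29,22],"wa":{"cl":93,"d":45,"mmg":1,"zj":43}}
After op 11 (replace /t/0 24): {"do":78,"jq":{"kfp":67,"pcc":45,"tz":45,"wsz":7},"t":[24,23,23,29,22],"wa":{"cl":93,"d":45,"mmg":1,"zj":43}}
After op 12 (add /nfc 74): {"do":78,"jq":{"kfp":67,"pcc":45,"tz":45,"wsz":7},"nfc":74,"t":[24,23,23,29,22],"wa":{"cl":93,"d":45,"mmg":1,"zj":43}}
After op 13 (add /z 12): {"do":78,"jq":{"kfp":67,"pcc":45,"tz":45,"wsz":7},"nfc":74,"t":[24,23,23,29,22],"wa":{"cl":93,"d":45,"mmg":1,"zj":43},"z":12}
After op 14 (replace /t/3 14): {"do":78,"jq":{"kfp":67,"pcc":45,"tz":45,"wsz":7},"nfc":74,"t":[24,23,23,14,22],"wa":{"cl":93,"d":45,"mmg":1,"zj":43},"z":12}
After op 15 (add /wa/o 89): {"do":78,"jq":{"kfp":67,"pcc":45,"tz":45,"wsz":7},"nfc":74,"t":[24,23,23,14,22],"wa":{"cl":93,"d":45,"mmg":1,"o":89,"zj":43},"z":12}
After op 16 (replace /wa/zj 18): {"do":78,"jq":{"kfp":67,"pcc":45,"tz":45,"wsz":7},"nfc":74,"t":[24,23,23,14,22],"wa":{"cl":93,"d":45,"mmg":1,"o":89,"zj":18},"z":12}
After op 17 (remove /wa/mmg): {"do":78,"jq":{"kfp":67,"pcc":45,"tz":45,"wsz":7},"nfc":74,"t":[24,23,23,14,22],"wa":{"cl":93,"d":45,"o":89,"zj":18},"z":12}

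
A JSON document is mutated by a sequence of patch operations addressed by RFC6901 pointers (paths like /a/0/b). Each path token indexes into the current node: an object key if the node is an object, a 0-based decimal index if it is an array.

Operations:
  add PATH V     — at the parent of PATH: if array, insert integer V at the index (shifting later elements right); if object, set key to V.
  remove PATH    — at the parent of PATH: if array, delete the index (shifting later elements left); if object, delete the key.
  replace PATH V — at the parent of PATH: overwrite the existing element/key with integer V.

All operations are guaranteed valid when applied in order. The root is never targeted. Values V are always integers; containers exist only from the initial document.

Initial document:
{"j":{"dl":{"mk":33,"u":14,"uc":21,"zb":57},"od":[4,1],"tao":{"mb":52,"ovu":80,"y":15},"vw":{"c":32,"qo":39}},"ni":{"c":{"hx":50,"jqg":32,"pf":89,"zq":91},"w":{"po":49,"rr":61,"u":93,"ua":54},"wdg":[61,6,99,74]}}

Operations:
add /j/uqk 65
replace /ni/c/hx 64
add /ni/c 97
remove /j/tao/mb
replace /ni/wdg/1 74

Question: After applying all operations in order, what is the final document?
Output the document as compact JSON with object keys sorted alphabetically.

Answer: {"j":{"dl":{"mk":33,"u":14,"uc":21,"zb":57},"od":[4,1],"tao":{"ovu":80,"y":15},"uqk":65,"vw":{"c":32,"qo":39}},"ni":{"c":97,"w":{"po":49,"rr":61,"u":93,"ua":54},"wdg":[61,74,99,74]}}

Derivation:
After op 1 (add /j/uqk 65): {"j":{"dl":{"mk":33,"u":14,"uc":21,"zb":57},"od":[4,1],"tao":{"mb":52,"ovu":80,"y":15},"uqk":65,"vw":{"c":32,"qo":39}},"ni":{"c":{"hx":50,"jqg":32,"pf":89,"zq":91},"w":{"po":49,"rr":61,"u":93,"ua":54},"wdg":[61,6,99,74]}}
After op 2 (replace /ni/c/hx 64): {"j":{"dl":{"mk":33,"u":14,"uc":21,"zb":57},"od":[4,1],"tao":{"mb":52,"ovu":80,"y":15},"uqk":65,"vw":{"c":32,"qo":39}},"ni":{"c":{"hx":64,"jqg":32,"pf":89,"zq":91},"w":{"po":49,"rr":61,"u":93,"ua":54},"wdg":[61,6,99,74]}}
After op 3 (add /ni/c 97): {"j":{"dl":{"mk":33,"u":14,"uc":21,"zb":57},"od":[4,1],"tao":{"mb":52,"ovu":80,"y":15},"uqk":65,"vw":{"c":32,"qo":39}},"ni":{"c":97,"w":{"po":49,"rr":61,"u":93,"ua":54},"wdg":[61,6,99,74]}}
After op 4 (remove /j/tao/mb): {"j":{"dl":{"mk":33,"u":14,"uc":21,"zb":57},"od":[4,1],"tao":{"ovu":80,"y":15},"uqk":65,"vw":{"c":32,"qo":39}},"ni":{"c":97,"w":{"po":49,"rr":61,"u":93,"ua":54},"wdg":[61,6,99,74]}}
After op 5 (replace /ni/wdg/1 74): {"j":{"dl":{"mk":33,"u":14,"uc":21,"zb":57},"od":[4,1],"tao":{"ovu":80,"y":15},"uqk":65,"vw":{"c":32,"qo":39}},"ni":{"c":97,"w":{"po":49,"rr":61,"u":93,"ua":54},"wdg":[61,74,99,74]}}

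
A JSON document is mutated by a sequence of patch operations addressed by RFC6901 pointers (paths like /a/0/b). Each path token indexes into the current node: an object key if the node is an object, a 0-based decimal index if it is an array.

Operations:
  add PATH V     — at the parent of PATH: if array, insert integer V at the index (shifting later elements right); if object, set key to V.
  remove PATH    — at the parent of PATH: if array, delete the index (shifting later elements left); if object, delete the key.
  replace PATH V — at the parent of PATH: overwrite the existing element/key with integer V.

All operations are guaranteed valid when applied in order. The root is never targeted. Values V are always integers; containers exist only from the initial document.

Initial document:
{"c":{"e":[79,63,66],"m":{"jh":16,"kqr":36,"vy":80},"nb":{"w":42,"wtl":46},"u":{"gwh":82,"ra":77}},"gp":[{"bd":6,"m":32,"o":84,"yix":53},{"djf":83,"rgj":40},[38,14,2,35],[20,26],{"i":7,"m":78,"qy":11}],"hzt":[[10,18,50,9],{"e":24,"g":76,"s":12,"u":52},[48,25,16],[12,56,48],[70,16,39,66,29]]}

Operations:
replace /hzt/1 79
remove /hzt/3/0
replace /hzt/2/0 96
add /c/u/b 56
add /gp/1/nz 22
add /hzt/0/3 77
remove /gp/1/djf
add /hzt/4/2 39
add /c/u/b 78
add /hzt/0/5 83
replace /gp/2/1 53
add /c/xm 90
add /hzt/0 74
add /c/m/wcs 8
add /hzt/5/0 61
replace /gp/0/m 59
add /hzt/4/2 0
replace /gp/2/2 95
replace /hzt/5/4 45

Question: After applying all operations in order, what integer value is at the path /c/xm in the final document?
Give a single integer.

After op 1 (replace /hzt/1 79): {"c":{"e":[79,63,66],"m":{"jh":16,"kqr":36,"vy":80},"nb":{"w":42,"wtl":46},"u":{"gwh":82,"ra":77}},"gp":[{"bd":6,"m":32,"o":84,"yix":53},{"djf":83,"rgj":40},[38,14,2,35],[20,26],{"i":7,"m":78,"qy":11}],"hzt":[[10,18,50,9],79,[48,25,16],[12,56,48],[70,16,39,66,29]]}
After op 2 (remove /hzt/3/0): {"c":{"e":[79,63,66],"m":{"jh":16,"kqr":36,"vy":80},"nb":{"w":42,"wtl":46},"u":{"gwh":82,"ra":77}},"gp":[{"bd":6,"m":32,"o":84,"yix":53},{"djf":83,"rgj":40},[38,14,2,35],[20,26],{"i":7,"m":78,"qy":11}],"hzt":[[10,18,50,9],79,[48,25,16],[56,48],[70,16,39,66,29]]}
After op 3 (replace /hzt/2/0 96): {"c":{"e":[79,63,66],"m":{"jh":16,"kqr":36,"vy":80},"nb":{"w":42,"wtl":46},"u":{"gwh":82,"ra":77}},"gp":[{"bd":6,"m":32,"o":84,"yix":53},{"djf":83,"rgj":40},[38,14,2,35],[20,26],{"i":7,"m":78,"qy":11}],"hzt":[[10,18,50,9],79,[96,25,16],[56,48],[70,16,39,66,29]]}
After op 4 (add /c/u/b 56): {"c":{"e":[79,63,66],"m":{"jh":16,"kqr":36,"vy":80},"nb":{"w":42,"wtl":46},"u":{"b":56,"gwh":82,"ra":77}},"gp":[{"bd":6,"m":32,"o":84,"yix":53},{"djf":83,"rgj":40},[38,14,2,35],[20,26],{"i":7,"m":78,"qy":11}],"hzt":[[10,18,50,9],79,[96,25,16],[56,48],[70,16,39,66,29]]}
After op 5 (add /gp/1/nz 22): {"c":{"e":[79,63,66],"m":{"jh":16,"kqr":36,"vy":80},"nb":{"w":42,"wtl":46},"u":{"b":56,"gwh":82,"ra":77}},"gp":[{"bd":6,"m":32,"o":84,"yix":53},{"djf":83,"nz":22,"rgj":40},[38,14,2,35],[20,26],{"i":7,"m":78,"qy":11}],"hzt":[[10,18,50,9],79,[96,25,16],[56,48],[70,16,39,66,29]]}
After op 6 (add /hzt/0/3 77): {"c":{"e":[79,63,66],"m":{"jh":16,"kqr":36,"vy":80},"nb":{"w":42,"wtl":46},"u":{"b":56,"gwh":82,"ra":77}},"gp":[{"bd":6,"m":32,"o":84,"yix":53},{"djf":83,"nz":22,"rgj":40},[38,14,2,35],[20,26],{"i":7,"m":78,"qy":11}],"hzt":[[10,18,50,77,9],79,[96,25,16],[56,48],[70,16,39,66,29]]}
After op 7 (remove /gp/1/djf): {"c":{"e":[79,63,66],"m":{"jh":16,"kqr":36,"vy":80},"nb":{"w":42,"wtl":46},"u":{"b":56,"gwh":82,"ra":77}},"gp":[{"bd":6,"m":32,"o":84,"yix":53},{"nz":22,"rgj":40},[38,14,2,35],[20,26],{"i":7,"m":78,"qy":11}],"hzt":[[10,18,50,77,9],79,[96,25,16],[56,48],[70,16,39,66,29]]}
After op 8 (add /hzt/4/2 39): {"c":{"e":[79,63,66],"m":{"jh":16,"kqr":36,"vy":80},"nb":{"w":42,"wtl":46},"u":{"b":56,"gwh":82,"ra":77}},"gp":[{"bd":6,"m":32,"o":84,"yix":53},{"nz":22,"rgj":40},[38,14,2,35],[20,26],{"i":7,"m":78,"qy":11}],"hzt":[[10,18,50,77,9],79,[96,25,16],[56,48],[70,16,39,39,66,29]]}
After op 9 (add /c/u/b 78): {"c":{"e":[79,63,66],"m":{"jh":16,"kqr":36,"vy":80},"nb":{"w":42,"wtl":46},"u":{"b":78,"gwh":82,"ra":77}},"gp":[{"bd":6,"m":32,"o":84,"yix":53},{"nz":22,"rgj":40},[38,14,2,35],[20,26],{"i":7,"m":78,"qy":11}],"hzt":[[10,18,50,77,9],79,[96,25,16],[56,48],[70,16,39,39,66,29]]}
After op 10 (add /hzt/0/5 83): {"c":{"e":[79,63,66],"m":{"jh":16,"kqr":36,"vy":80},"nb":{"w":42,"wtl":46},"u":{"b":78,"gwh":82,"ra":77}},"gp":[{"bd":6,"m":32,"o":84,"yix":53},{"nz":22,"rgj":40},[38,14,2,35],[20,26],{"i":7,"m":78,"qy":11}],"hzt":[[10,18,50,77,9,83],79,[96,25,16],[56,48],[70,16,39,39,66,29]]}
After op 11 (replace /gp/2/1 53): {"c":{"e":[79,63,66],"m":{"jh":16,"kqr":36,"vy":80},"nb":{"w":42,"wtl":46},"u":{"b":78,"gwh":82,"ra":77}},"gp":[{"bd":6,"m":32,"o":84,"yix":53},{"nz":22,"rgj":40},[38,53,2,35],[20,26],{"i":7,"m":78,"qy":11}],"hzt":[[10,18,50,77,9,83],79,[96,25,16],[56,48],[70,16,39,39,66,29]]}
After op 12 (add /c/xm 90): {"c":{"e":[79,63,66],"m":{"jh":16,"kqr":36,"vy":80},"nb":{"w":42,"wtl":46},"u":{"b":78,"gwh":82,"ra":77},"xm":90},"gp":[{"bd":6,"m":32,"o":84,"yix":53},{"nz":22,"rgj":40},[38,53,2,35],[20,26],{"i":7,"m":78,"qy":11}],"hzt":[[10,18,50,77,9,83],79,[96,25,16],[56,48],[70,16,39,39,66,29]]}
After op 13 (add /hzt/0 74): {"c":{"e":[79,63,66],"m":{"jh":16,"kqr":36,"vy":80},"nb":{"w":42,"wtl":46},"u":{"b":78,"gwh":82,"ra":77},"xm":90},"gp":[{"bd":6,"m":32,"o":84,"yix":53},{"nz":22,"rgj":40},[38,53,2,35],[20,26],{"i":7,"m":78,"qy":11}],"hzt":[74,[10,18,50,77,9,83],79,[96,25,16],[56,48],[70,16,39,39,66,29]]}
After op 14 (add /c/m/wcs 8): {"c":{"e":[79,63,66],"m":{"jh":16,"kqr":36,"vy":80,"wcs":8},"nb":{"w":42,"wtl":46},"u":{"b":78,"gwh":82,"ra":77},"xm":90},"gp":[{"bd":6,"m":32,"o":84,"yix":53},{"nz":22,"rgj":40},[38,53,2,35],[20,26],{"i":7,"m":78,"qy":11}],"hzt":[74,[10,18,50,77,9,83],79,[96,25,16],[56,48],[70,16,39,39,66,29]]}
After op 15 (add /hzt/5/0 61): {"c":{"e":[79,63,66],"m":{"jh":16,"kqr":36,"vy":80,"wcs":8},"nb":{"w":42,"wtl":46},"u":{"b":78,"gwh":82,"ra":77},"xm":90},"gp":[{"bd":6,"m":32,"o":84,"yix":53},{"nz":22,"rgj":40},[38,53,2,35],[20,26],{"i":7,"m":78,"qy":11}],"hzt":[74,[10,18,50,77,9,83],79,[96,25,16],[56,48],[61,70,16,39,39,66,29]]}
After op 16 (replace /gp/0/m 59): {"c":{"e":[79,63,66],"m":{"jh":16,"kqr":36,"vy":80,"wcs":8},"nb":{"w":42,"wtl":46},"u":{"b":78,"gwh":82,"ra":77},"xm":90},"gp":[{"bd":6,"m":59,"o":84,"yix":53},{"nz":22,"rgj":40},[38,53,2,35],[20,26],{"i":7,"m":78,"qy":11}],"hzt":[74,[10,18,50,77,9,83],79,[96,25,16],[56,48],[61,70,16,39,39,66,29]]}
After op 17 (add /hzt/4/2 0): {"c":{"e":[79,63,66],"m":{"jh":16,"kqr":36,"vy":80,"wcs":8},"nb":{"w":42,"wtl":46},"u":{"b":78,"gwh":82,"ra":77},"xm":90},"gp":[{"bd":6,"m":59,"o":84,"yix":53},{"nz":22,"rgj":40},[38,53,2,35],[20,26],{"i":7,"m":78,"qy":11}],"hzt":[74,[10,18,50,77,9,83],79,[96,25,16],[56,48,0],[61,70,16,39,39,66,29]]}
After op 18 (replace /gp/2/2 95): {"c":{"e":[79,63,66],"m":{"jh":16,"kqr":36,"vy":80,"wcs":8},"nb":{"w":42,"wtl":46},"u":{"b":78,"gwh":82,"ra":77},"xm":90},"gp":[{"bd":6,"m":59,"o":84,"yix":53},{"nz":22,"rgj":40},[38,53,95,35],[20,26],{"i":7,"m":78,"qy":11}],"hzt":[74,[10,18,50,77,9,83],79,[96,25,16],[56,48,0],[61,70,16,39,39,66,29]]}
After op 19 (replace /hzt/5/4 45): {"c":{"e":[79,63,66],"m":{"jh":16,"kqr":36,"vy":80,"wcs":8},"nb":{"w":42,"wtl":46},"u":{"b":78,"gwh":82,"ra":77},"xm":90},"gp":[{"bd":6,"m":59,"o":84,"yix":53},{"nz":22,"rgj":40},[38,53,95,35],[20,26],{"i":7,"m":78,"qy":11}],"hzt":[74,[10,18,50,77,9,83],79,[96,25,16],[56,48,0],[61,70,16,39,45,66,29]]}
Value at /c/xm: 90

Answer: 90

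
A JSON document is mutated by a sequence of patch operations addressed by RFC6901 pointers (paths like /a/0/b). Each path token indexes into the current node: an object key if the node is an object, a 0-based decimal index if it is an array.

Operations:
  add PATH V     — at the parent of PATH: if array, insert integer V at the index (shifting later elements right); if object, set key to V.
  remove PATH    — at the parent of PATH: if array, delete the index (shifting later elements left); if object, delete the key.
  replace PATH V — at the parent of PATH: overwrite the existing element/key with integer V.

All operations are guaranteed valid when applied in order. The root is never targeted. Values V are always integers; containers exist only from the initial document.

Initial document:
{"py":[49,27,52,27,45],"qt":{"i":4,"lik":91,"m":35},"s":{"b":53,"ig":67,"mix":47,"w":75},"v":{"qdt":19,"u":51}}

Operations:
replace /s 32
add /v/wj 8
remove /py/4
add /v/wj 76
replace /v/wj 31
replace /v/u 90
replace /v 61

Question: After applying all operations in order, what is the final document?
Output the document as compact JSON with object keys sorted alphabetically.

Answer: {"py":[49,27,52,27],"qt":{"i":4,"lik":91,"m":35},"s":32,"v":61}

Derivation:
After op 1 (replace /s 32): {"py":[49,27,52,27,45],"qt":{"i":4,"lik":91,"m":35},"s":32,"v":{"qdt":19,"u":51}}
After op 2 (add /v/wj 8): {"py":[49,27,52,27,45],"qt":{"i":4,"lik":91,"m":35},"s":32,"v":{"qdt":19,"u":51,"wj":8}}
After op 3 (remove /py/4): {"py":[49,27,52,27],"qt":{"i":4,"lik":91,"m":35},"s":32,"v":{"qdt":19,"u":51,"wj":8}}
After op 4 (add /v/wj 76): {"py":[49,27,52,27],"qt":{"i":4,"lik":91,"m":35},"s":32,"v":{"qdt":19,"u":51,"wj":76}}
After op 5 (replace /v/wj 31): {"py":[49,27,52,27],"qt":{"i":4,"lik":91,"m":35},"s":32,"v":{"qdt":19,"u":51,"wj":31}}
After op 6 (replace /v/u 90): {"py":[49,27,52,27],"qt":{"i":4,"lik":91,"m":35},"s":32,"v":{"qdt":19,"u":90,"wj":31}}
After op 7 (replace /v 61): {"py":[49,27,52,27],"qt":{"i":4,"lik":91,"m":35},"s":32,"v":61}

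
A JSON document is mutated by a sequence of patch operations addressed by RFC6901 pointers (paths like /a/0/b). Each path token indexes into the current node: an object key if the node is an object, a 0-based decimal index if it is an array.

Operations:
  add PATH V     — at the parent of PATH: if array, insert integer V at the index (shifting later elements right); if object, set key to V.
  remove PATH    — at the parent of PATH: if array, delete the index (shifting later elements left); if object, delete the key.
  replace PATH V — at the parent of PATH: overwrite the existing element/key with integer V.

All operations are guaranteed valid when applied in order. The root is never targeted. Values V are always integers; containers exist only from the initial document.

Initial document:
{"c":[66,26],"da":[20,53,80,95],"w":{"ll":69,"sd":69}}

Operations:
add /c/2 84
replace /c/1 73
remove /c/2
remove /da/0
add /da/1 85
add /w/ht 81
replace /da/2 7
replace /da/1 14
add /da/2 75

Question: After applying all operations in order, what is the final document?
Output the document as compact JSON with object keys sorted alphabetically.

Answer: {"c":[66,73],"da":[53,14,75,7,95],"w":{"ht":81,"ll":69,"sd":69}}

Derivation:
After op 1 (add /c/2 84): {"c":[66,26,84],"da":[20,53,80,95],"w":{"ll":69,"sd":69}}
After op 2 (replace /c/1 73): {"c":[66,73,84],"da":[20,53,80,95],"w":{"ll":69,"sd":69}}
After op 3 (remove /c/2): {"c":[66,73],"da":[20,53,80,95],"w":{"ll":69,"sd":69}}
After op 4 (remove /da/0): {"c":[66,73],"da":[53,80,95],"w":{"ll":69,"sd":69}}
After op 5 (add /da/1 85): {"c":[66,73],"da":[53,85,80,95],"w":{"ll":69,"sd":69}}
After op 6 (add /w/ht 81): {"c":[66,73],"da":[53,85,80,95],"w":{"ht":81,"ll":69,"sd":69}}
After op 7 (replace /da/2 7): {"c":[66,73],"da":[53,85,7,95],"w":{"ht":81,"ll":69,"sd":69}}
After op 8 (replace /da/1 14): {"c":[66,73],"da":[53,14,7,95],"w":{"ht":81,"ll":69,"sd":69}}
After op 9 (add /da/2 75): {"c":[66,73],"da":[53,14,75,7,95],"w":{"ht":81,"ll":69,"sd":69}}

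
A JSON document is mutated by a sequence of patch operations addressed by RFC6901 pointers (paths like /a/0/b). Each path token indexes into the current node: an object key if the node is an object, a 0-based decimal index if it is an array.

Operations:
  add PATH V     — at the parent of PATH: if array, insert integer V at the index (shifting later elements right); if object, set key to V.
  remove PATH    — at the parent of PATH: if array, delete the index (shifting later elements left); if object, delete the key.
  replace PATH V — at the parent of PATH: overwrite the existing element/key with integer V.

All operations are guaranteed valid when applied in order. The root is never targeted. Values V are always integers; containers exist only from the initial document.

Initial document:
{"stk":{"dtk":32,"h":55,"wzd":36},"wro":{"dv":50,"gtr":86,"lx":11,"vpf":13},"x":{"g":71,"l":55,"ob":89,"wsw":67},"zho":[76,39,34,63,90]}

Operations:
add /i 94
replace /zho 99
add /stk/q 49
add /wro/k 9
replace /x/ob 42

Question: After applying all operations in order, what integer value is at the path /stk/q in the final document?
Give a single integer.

After op 1 (add /i 94): {"i":94,"stk":{"dtk":32,"h":55,"wzd":36},"wro":{"dv":50,"gtr":86,"lx":11,"vpf":13},"x":{"g":71,"l":55,"ob":89,"wsw":67},"zho":[76,39,34,63,90]}
After op 2 (replace /zho 99): {"i":94,"stk":{"dtk":32,"h":55,"wzd":36},"wro":{"dv":50,"gtr":86,"lx":11,"vpf":13},"x":{"g":71,"l":55,"ob":89,"wsw":67},"zho":99}
After op 3 (add /stk/q 49): {"i":94,"stk":{"dtk":32,"h":55,"q":49,"wzd":36},"wro":{"dv":50,"gtr":86,"lx":11,"vpf":13},"x":{"g":71,"l":55,"ob":89,"wsw":67},"zho":99}
After op 4 (add /wro/k 9): {"i":94,"stk":{"dtk":32,"h":55,"q":49,"wzd":36},"wro":{"dv":50,"gtr":86,"k":9,"lx":11,"vpf":13},"x":{"g":71,"l":55,"ob":89,"wsw":67},"zho":99}
After op 5 (replace /x/ob 42): {"i":94,"stk":{"dtk":32,"h":55,"q":49,"wzd":36},"wro":{"dv":50,"gtr":86,"k":9,"lx":11,"vpf":13},"x":{"g":71,"l":55,"ob":42,"wsw":67},"zho":99}
Value at /stk/q: 49

Answer: 49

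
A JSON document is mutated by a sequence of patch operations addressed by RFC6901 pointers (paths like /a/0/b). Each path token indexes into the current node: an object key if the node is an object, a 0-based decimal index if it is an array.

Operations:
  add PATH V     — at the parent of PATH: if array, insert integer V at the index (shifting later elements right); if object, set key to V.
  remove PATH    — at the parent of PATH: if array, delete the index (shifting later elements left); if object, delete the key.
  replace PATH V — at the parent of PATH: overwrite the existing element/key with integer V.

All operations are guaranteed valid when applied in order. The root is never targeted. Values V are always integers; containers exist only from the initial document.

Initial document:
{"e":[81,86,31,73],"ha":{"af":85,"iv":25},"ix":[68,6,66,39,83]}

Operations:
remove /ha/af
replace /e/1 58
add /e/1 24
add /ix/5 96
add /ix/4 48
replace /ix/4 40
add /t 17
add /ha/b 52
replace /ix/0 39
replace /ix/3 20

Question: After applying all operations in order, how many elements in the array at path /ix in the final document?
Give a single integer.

Answer: 7

Derivation:
After op 1 (remove /ha/af): {"e":[81,86,31,73],"ha":{"iv":25},"ix":[68,6,66,39,83]}
After op 2 (replace /e/1 58): {"e":[81,58,31,73],"ha":{"iv":25},"ix":[68,6,66,39,83]}
After op 3 (add /e/1 24): {"e":[81,24,58,31,73],"ha":{"iv":25},"ix":[68,6,66,39,83]}
After op 4 (add /ix/5 96): {"e":[81,24,58,31,73],"ha":{"iv":25},"ix":[68,6,66,39,83,96]}
After op 5 (add /ix/4 48): {"e":[81,24,58,31,73],"ha":{"iv":25},"ix":[68,6,66,39,48,83,96]}
After op 6 (replace /ix/4 40): {"e":[81,24,58,31,73],"ha":{"iv":25},"ix":[68,6,66,39,40,83,96]}
After op 7 (add /t 17): {"e":[81,24,58,31,73],"ha":{"iv":25},"ix":[68,6,66,39,40,83,96],"t":17}
After op 8 (add /ha/b 52): {"e":[81,24,58,31,73],"ha":{"b":52,"iv":25},"ix":[68,6,66,39,40,83,96],"t":17}
After op 9 (replace /ix/0 39): {"e":[81,24,58,31,73],"ha":{"b":52,"iv":25},"ix":[39,6,66,39,40,83,96],"t":17}
After op 10 (replace /ix/3 20): {"e":[81,24,58,31,73],"ha":{"b":52,"iv":25},"ix":[39,6,66,20,40,83,96],"t":17}
Size at path /ix: 7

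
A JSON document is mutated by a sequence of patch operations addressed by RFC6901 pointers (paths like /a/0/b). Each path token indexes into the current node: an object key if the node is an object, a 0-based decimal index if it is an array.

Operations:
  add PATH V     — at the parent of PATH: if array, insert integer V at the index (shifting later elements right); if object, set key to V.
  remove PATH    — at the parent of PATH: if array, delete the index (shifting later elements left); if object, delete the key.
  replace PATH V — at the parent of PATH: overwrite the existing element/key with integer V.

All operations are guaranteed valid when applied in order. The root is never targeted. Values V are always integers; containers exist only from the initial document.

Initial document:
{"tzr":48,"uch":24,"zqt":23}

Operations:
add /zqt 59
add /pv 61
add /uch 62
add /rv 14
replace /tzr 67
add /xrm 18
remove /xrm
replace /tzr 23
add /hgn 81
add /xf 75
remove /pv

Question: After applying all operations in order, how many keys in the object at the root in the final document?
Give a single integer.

After op 1 (add /zqt 59): {"tzr":48,"uch":24,"zqt":59}
After op 2 (add /pv 61): {"pv":61,"tzr":48,"uch":24,"zqt":59}
After op 3 (add /uch 62): {"pv":61,"tzr":48,"uch":62,"zqt":59}
After op 4 (add /rv 14): {"pv":61,"rv":14,"tzr":48,"uch":62,"zqt":59}
After op 5 (replace /tzr 67): {"pv":61,"rv":14,"tzr":67,"uch":62,"zqt":59}
After op 6 (add /xrm 18): {"pv":61,"rv":14,"tzr":67,"uch":62,"xrm":18,"zqt":59}
After op 7 (remove /xrm): {"pv":61,"rv":14,"tzr":67,"uch":62,"zqt":59}
After op 8 (replace /tzr 23): {"pv":61,"rv":14,"tzr":23,"uch":62,"zqt":59}
After op 9 (add /hgn 81): {"hgn":81,"pv":61,"rv":14,"tzr":23,"uch":62,"zqt":59}
After op 10 (add /xf 75): {"hgn":81,"pv":61,"rv":14,"tzr":23,"uch":62,"xf":75,"zqt":59}
After op 11 (remove /pv): {"hgn":81,"rv":14,"tzr":23,"uch":62,"xf":75,"zqt":59}
Size at the root: 6

Answer: 6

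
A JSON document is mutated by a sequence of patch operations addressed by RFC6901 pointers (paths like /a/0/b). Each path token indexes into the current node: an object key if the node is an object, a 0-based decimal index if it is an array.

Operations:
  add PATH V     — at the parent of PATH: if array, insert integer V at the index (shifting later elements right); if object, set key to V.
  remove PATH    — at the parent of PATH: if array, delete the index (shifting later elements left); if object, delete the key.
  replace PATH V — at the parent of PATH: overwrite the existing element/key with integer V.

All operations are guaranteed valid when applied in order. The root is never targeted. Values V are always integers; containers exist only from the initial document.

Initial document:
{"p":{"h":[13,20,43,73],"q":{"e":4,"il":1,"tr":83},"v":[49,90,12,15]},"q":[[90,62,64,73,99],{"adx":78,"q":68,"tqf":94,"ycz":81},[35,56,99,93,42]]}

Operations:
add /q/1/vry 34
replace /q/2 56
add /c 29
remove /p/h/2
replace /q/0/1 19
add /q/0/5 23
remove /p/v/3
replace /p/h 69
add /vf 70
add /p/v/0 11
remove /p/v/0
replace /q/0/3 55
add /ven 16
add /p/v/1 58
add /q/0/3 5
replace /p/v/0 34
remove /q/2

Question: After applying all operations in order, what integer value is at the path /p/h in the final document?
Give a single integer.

Answer: 69

Derivation:
After op 1 (add /q/1/vry 34): {"p":{"h":[13,20,43,73],"q":{"e":4,"il":1,"tr":83},"v":[49,90,12,15]},"q":[[90,62,64,73,99],{"adx":78,"q":68,"tqf":94,"vry":34,"ycz":81},[35,56,99,93,42]]}
After op 2 (replace /q/2 56): {"p":{"h":[13,20,43,73],"q":{"e":4,"il":1,"tr":83},"v":[49,90,12,15]},"q":[[90,62,64,73,99],{"adx":78,"q":68,"tqf":94,"vry":34,"ycz":81},56]}
After op 3 (add /c 29): {"c":29,"p":{"h":[13,20,43,73],"q":{"e":4,"il":1,"tr":83},"v":[49,90,12,15]},"q":[[90,62,64,73,99],{"adx":78,"q":68,"tqf":94,"vry":34,"ycz":81},56]}
After op 4 (remove /p/h/2): {"c":29,"p":{"h":[13,20,73],"q":{"e":4,"il":1,"tr":83},"v":[49,90,12,15]},"q":[[90,62,64,73,99],{"adx":78,"q":68,"tqf":94,"vry":34,"ycz":81},56]}
After op 5 (replace /q/0/1 19): {"c":29,"p":{"h":[13,20,73],"q":{"e":4,"il":1,"tr":83},"v":[49,90,12,15]},"q":[[90,19,64,73,99],{"adx":78,"q":68,"tqf":94,"vry":34,"ycz":81},56]}
After op 6 (add /q/0/5 23): {"c":29,"p":{"h":[13,20,73],"q":{"e":4,"il":1,"tr":83},"v":[49,90,12,15]},"q":[[90,19,64,73,99,23],{"adx":78,"q":68,"tqf":94,"vry":34,"ycz":81},56]}
After op 7 (remove /p/v/3): {"c":29,"p":{"h":[13,20,73],"q":{"e":4,"il":1,"tr":83},"v":[49,90,12]},"q":[[90,19,64,73,99,23],{"adx":78,"q":68,"tqf":94,"vry":34,"ycz":81},56]}
After op 8 (replace /p/h 69): {"c":29,"p":{"h":69,"q":{"e":4,"il":1,"tr":83},"v":[49,90,12]},"q":[[90,19,64,73,99,23],{"adx":78,"q":68,"tqf":94,"vry":34,"ycz":81},56]}
After op 9 (add /vf 70): {"c":29,"p":{"h":69,"q":{"e":4,"il":1,"tr":83},"v":[49,90,12]},"q":[[90,19,64,73,99,23],{"adx":78,"q":68,"tqf":94,"vry":34,"ycz":81},56],"vf":70}
After op 10 (add /p/v/0 11): {"c":29,"p":{"h":69,"q":{"e":4,"il":1,"tr":83},"v":[11,49,90,12]},"q":[[90,19,64,73,99,23],{"adx":78,"q":68,"tqf":94,"vry":34,"ycz":81},56],"vf":70}
After op 11 (remove /p/v/0): {"c":29,"p":{"h":69,"q":{"e":4,"il":1,"tr":83},"v":[49,90,12]},"q":[[90,19,64,73,99,23],{"adx":78,"q":68,"tqf":94,"vry":34,"ycz":81},56],"vf":70}
After op 12 (replace /q/0/3 55): {"c":29,"p":{"h":69,"q":{"e":4,"il":1,"tr":83},"v":[49,90,12]},"q":[[90,19,64,55,99,23],{"adx":78,"q":68,"tqf":94,"vry":34,"ycz":81},56],"vf":70}
After op 13 (add /ven 16): {"c":29,"p":{"h":69,"q":{"e":4,"il":1,"tr":83},"v":[49,90,12]},"q":[[90,19,64,55,99,23],{"adx":78,"q":68,"tqf":94,"vry":34,"ycz":81},56],"ven":16,"vf":70}
After op 14 (add /p/v/1 58): {"c":29,"p":{"h":69,"q":{"e":4,"il":1,"tr":83},"v":[49,58,90,12]},"q":[[90,19,64,55,99,23],{"adx":78,"q":68,"tqf":94,"vry":34,"ycz":81},56],"ven":16,"vf":70}
After op 15 (add /q/0/3 5): {"c":29,"p":{"h":69,"q":{"e":4,"il":1,"tr":83},"v":[49,58,90,12]},"q":[[90,19,64,5,55,99,23],{"adx":78,"q":68,"tqf":94,"vry":34,"ycz":81},56],"ven":16,"vf":70}
After op 16 (replace /p/v/0 34): {"c":29,"p":{"h":69,"q":{"e":4,"il":1,"tr":83},"v":[34,58,90,12]},"q":[[90,19,64,5,55,99,23],{"adx":78,"q":68,"tqf":94,"vry":34,"ycz":81},56],"ven":16,"vf":70}
After op 17 (remove /q/2): {"c":29,"p":{"h":69,"q":{"e":4,"il":1,"tr":83},"v":[34,58,90,12]},"q":[[90,19,64,5,55,99,23],{"adx":78,"q":68,"tqf":94,"vry":34,"ycz":81}],"ven":16,"vf":70}
Value at /p/h: 69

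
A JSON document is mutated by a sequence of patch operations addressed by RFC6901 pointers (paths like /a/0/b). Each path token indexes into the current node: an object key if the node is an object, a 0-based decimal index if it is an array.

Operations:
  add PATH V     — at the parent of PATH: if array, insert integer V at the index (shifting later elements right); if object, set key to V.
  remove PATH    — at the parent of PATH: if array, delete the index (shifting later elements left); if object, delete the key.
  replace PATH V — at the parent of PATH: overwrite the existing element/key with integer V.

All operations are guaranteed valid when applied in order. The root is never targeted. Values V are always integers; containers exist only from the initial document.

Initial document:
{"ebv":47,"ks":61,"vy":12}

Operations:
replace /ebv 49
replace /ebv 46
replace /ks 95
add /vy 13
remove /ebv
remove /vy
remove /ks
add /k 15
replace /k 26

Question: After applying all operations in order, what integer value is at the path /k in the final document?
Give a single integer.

After op 1 (replace /ebv 49): {"ebv":49,"ks":61,"vy":12}
After op 2 (replace /ebv 46): {"ebv":46,"ks":61,"vy":12}
After op 3 (replace /ks 95): {"ebv":46,"ks":95,"vy":12}
After op 4 (add /vy 13): {"ebv":46,"ks":95,"vy":13}
After op 5 (remove /ebv): {"ks":95,"vy":13}
After op 6 (remove /vy): {"ks":95}
After op 7 (remove /ks): {}
After op 8 (add /k 15): {"k":15}
After op 9 (replace /k 26): {"k":26}
Value at /k: 26

Answer: 26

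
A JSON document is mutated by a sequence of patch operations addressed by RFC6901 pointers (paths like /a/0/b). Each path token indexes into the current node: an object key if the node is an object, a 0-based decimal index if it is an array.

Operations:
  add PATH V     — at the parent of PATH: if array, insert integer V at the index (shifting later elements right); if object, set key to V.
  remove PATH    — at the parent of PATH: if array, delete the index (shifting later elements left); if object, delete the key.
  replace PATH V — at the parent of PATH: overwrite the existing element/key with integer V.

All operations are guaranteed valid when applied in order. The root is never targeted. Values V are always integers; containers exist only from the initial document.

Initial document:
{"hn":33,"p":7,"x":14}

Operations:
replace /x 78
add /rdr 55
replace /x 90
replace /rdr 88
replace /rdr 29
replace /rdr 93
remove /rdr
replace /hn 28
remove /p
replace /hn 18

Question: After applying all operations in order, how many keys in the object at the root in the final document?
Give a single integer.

After op 1 (replace /x 78): {"hn":33,"p":7,"x":78}
After op 2 (add /rdr 55): {"hn":33,"p":7,"rdr":55,"x":78}
After op 3 (replace /x 90): {"hn":33,"p":7,"rdr":55,"x":90}
After op 4 (replace /rdr 88): {"hn":33,"p":7,"rdr":88,"x":90}
After op 5 (replace /rdr 29): {"hn":33,"p":7,"rdr":29,"x":90}
After op 6 (replace /rdr 93): {"hn":33,"p":7,"rdr":93,"x":90}
After op 7 (remove /rdr): {"hn":33,"p":7,"x":90}
After op 8 (replace /hn 28): {"hn":28,"p":7,"x":90}
After op 9 (remove /p): {"hn":28,"x":90}
After op 10 (replace /hn 18): {"hn":18,"x":90}
Size at the root: 2

Answer: 2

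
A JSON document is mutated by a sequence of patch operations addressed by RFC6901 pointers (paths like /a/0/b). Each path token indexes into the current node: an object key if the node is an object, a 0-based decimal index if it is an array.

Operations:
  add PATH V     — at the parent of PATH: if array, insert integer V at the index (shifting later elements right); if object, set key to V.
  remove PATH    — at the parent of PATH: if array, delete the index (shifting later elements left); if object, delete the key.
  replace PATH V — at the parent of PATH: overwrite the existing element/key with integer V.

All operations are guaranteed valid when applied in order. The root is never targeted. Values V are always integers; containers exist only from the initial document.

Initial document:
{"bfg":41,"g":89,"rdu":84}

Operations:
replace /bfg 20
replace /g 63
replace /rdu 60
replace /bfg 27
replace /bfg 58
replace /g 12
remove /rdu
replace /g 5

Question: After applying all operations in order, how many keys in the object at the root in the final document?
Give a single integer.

After op 1 (replace /bfg 20): {"bfg":20,"g":89,"rdu":84}
After op 2 (replace /g 63): {"bfg":20,"g":63,"rdu":84}
After op 3 (replace /rdu 60): {"bfg":20,"g":63,"rdu":60}
After op 4 (replace /bfg 27): {"bfg":27,"g":63,"rdu":60}
After op 5 (replace /bfg 58): {"bfg":58,"g":63,"rdu":60}
After op 6 (replace /g 12): {"bfg":58,"g":12,"rdu":60}
After op 7 (remove /rdu): {"bfg":58,"g":12}
After op 8 (replace /g 5): {"bfg":58,"g":5}
Size at the root: 2

Answer: 2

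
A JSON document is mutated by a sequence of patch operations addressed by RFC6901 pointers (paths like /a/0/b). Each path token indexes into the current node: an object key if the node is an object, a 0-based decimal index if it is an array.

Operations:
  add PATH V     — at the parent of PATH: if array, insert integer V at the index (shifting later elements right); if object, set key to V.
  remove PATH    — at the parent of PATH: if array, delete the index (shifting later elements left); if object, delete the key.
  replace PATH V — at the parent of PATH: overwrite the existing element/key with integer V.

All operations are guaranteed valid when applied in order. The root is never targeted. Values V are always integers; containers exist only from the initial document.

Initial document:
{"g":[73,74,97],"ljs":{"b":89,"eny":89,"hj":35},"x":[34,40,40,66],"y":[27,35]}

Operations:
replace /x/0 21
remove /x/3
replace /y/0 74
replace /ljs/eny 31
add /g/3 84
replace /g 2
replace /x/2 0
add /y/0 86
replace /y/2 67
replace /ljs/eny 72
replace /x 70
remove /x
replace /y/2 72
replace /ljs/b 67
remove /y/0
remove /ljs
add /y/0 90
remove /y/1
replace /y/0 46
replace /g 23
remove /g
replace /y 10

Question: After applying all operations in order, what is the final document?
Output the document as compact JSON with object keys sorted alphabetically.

After op 1 (replace /x/0 21): {"g":[73,74,97],"ljs":{"b":89,"eny":89,"hj":35},"x":[21,40,40,66],"y":[27,35]}
After op 2 (remove /x/3): {"g":[73,74,97],"ljs":{"b":89,"eny":89,"hj":35},"x":[21,40,40],"y":[27,35]}
After op 3 (replace /y/0 74): {"g":[73,74,97],"ljs":{"b":89,"eny":89,"hj":35},"x":[21,40,40],"y":[74,35]}
After op 4 (replace /ljs/eny 31): {"g":[73,74,97],"ljs":{"b":89,"eny":31,"hj":35},"x":[21,40,40],"y":[74,35]}
After op 5 (add /g/3 84): {"g":[73,74,97,84],"ljs":{"b":89,"eny":31,"hj":35},"x":[21,40,40],"y":[74,35]}
After op 6 (replace /g 2): {"g":2,"ljs":{"b":89,"eny":31,"hj":35},"x":[21,40,40],"y":[74,35]}
After op 7 (replace /x/2 0): {"g":2,"ljs":{"b":89,"eny":31,"hj":35},"x":[21,40,0],"y":[74,35]}
After op 8 (add /y/0 86): {"g":2,"ljs":{"b":89,"eny":31,"hj":35},"x":[21,40,0],"y":[86,74,35]}
After op 9 (replace /y/2 67): {"g":2,"ljs":{"b":89,"eny":31,"hj":35},"x":[21,40,0],"y":[86,74,67]}
After op 10 (replace /ljs/eny 72): {"g":2,"ljs":{"b":89,"eny":72,"hj":35},"x":[21,40,0],"y":[86,74,67]}
After op 11 (replace /x 70): {"g":2,"ljs":{"b":89,"eny":72,"hj":35},"x":70,"y":[86,74,67]}
After op 12 (remove /x): {"g":2,"ljs":{"b":89,"eny":72,"hj":35},"y":[86,74,67]}
After op 13 (replace /y/2 72): {"g":2,"ljs":{"b":89,"eny":72,"hj":35},"y":[86,74,72]}
After op 14 (replace /ljs/b 67): {"g":2,"ljs":{"b":67,"eny":72,"hj":35},"y":[86,74,72]}
After op 15 (remove /y/0): {"g":2,"ljs":{"b":67,"eny":72,"hj":35},"y":[74,72]}
After op 16 (remove /ljs): {"g":2,"y":[74,72]}
After op 17 (add /y/0 90): {"g":2,"y":[90,74,72]}
After op 18 (remove /y/1): {"g":2,"y":[90,72]}
After op 19 (replace /y/0 46): {"g":2,"y":[46,72]}
After op 20 (replace /g 23): {"g":23,"y":[46,72]}
After op 21 (remove /g): {"y":[46,72]}
After op 22 (replace /y 10): {"y":10}

Answer: {"y":10}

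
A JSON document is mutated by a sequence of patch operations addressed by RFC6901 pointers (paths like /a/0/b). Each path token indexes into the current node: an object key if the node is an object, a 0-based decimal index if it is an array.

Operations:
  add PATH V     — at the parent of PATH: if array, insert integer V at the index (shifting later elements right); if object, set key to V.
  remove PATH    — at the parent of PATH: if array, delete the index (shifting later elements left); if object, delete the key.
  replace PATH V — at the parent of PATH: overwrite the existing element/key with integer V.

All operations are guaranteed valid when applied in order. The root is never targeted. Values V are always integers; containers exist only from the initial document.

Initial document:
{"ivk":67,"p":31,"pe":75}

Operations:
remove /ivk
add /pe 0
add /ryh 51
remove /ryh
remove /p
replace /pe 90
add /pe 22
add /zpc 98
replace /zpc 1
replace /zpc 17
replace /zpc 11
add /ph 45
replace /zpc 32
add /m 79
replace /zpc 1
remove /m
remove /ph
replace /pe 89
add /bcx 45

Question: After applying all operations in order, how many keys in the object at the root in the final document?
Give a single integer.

Answer: 3

Derivation:
After op 1 (remove /ivk): {"p":31,"pe":75}
After op 2 (add /pe 0): {"p":31,"pe":0}
After op 3 (add /ryh 51): {"p":31,"pe":0,"ryh":51}
After op 4 (remove /ryh): {"p":31,"pe":0}
After op 5 (remove /p): {"pe":0}
After op 6 (replace /pe 90): {"pe":90}
After op 7 (add /pe 22): {"pe":22}
After op 8 (add /zpc 98): {"pe":22,"zpc":98}
After op 9 (replace /zpc 1): {"pe":22,"zpc":1}
After op 10 (replace /zpc 17): {"pe":22,"zpc":17}
After op 11 (replace /zpc 11): {"pe":22,"zpc":11}
After op 12 (add /ph 45): {"pe":22,"ph":45,"zpc":11}
After op 13 (replace /zpc 32): {"pe":22,"ph":45,"zpc":32}
After op 14 (add /m 79): {"m":79,"pe":22,"ph":45,"zpc":32}
After op 15 (replace /zpc 1): {"m":79,"pe":22,"ph":45,"zpc":1}
After op 16 (remove /m): {"pe":22,"ph":45,"zpc":1}
After op 17 (remove /ph): {"pe":22,"zpc":1}
After op 18 (replace /pe 89): {"pe":89,"zpc":1}
After op 19 (add /bcx 45): {"bcx":45,"pe":89,"zpc":1}
Size at the root: 3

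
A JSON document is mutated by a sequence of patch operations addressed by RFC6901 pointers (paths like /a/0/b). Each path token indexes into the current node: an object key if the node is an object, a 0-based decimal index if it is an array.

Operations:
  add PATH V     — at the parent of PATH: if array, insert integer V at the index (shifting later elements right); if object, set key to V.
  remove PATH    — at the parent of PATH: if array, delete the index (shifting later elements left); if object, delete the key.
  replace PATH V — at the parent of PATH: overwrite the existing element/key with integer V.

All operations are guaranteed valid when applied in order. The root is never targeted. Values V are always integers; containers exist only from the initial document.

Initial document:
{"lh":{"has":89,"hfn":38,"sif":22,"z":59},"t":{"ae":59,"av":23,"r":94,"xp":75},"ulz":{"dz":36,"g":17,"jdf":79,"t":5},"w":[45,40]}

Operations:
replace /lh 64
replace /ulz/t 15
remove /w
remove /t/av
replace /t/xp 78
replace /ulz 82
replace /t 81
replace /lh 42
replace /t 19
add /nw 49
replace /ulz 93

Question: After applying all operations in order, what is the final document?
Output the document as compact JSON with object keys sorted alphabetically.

After op 1 (replace /lh 64): {"lh":64,"t":{"ae":59,"av":23,"r":94,"xp":75},"ulz":{"dz":36,"g":17,"jdf":79,"t":5},"w":[45,40]}
After op 2 (replace /ulz/t 15): {"lh":64,"t":{"ae":59,"av":23,"r":94,"xp":75},"ulz":{"dz":36,"g":17,"jdf":79,"t":15},"w":[45,40]}
After op 3 (remove /w): {"lh":64,"t":{"ae":59,"av":23,"r":94,"xp":75},"ulz":{"dz":36,"g":17,"jdf":79,"t":15}}
After op 4 (remove /t/av): {"lh":64,"t":{"ae":59,"r":94,"xp":75},"ulz":{"dz":36,"g":17,"jdf":79,"t":15}}
After op 5 (replace /t/xp 78): {"lh":64,"t":{"ae":59,"r":94,"xp":78},"ulz":{"dz":36,"g":17,"jdf":79,"t":15}}
After op 6 (replace /ulz 82): {"lh":64,"t":{"ae":59,"r":94,"xp":78},"ulz":82}
After op 7 (replace /t 81): {"lh":64,"t":81,"ulz":82}
After op 8 (replace /lh 42): {"lh":42,"t":81,"ulz":82}
After op 9 (replace /t 19): {"lh":42,"t":19,"ulz":82}
After op 10 (add /nw 49): {"lh":42,"nw":49,"t":19,"ulz":82}
After op 11 (replace /ulz 93): {"lh":42,"nw":49,"t":19,"ulz":93}

Answer: {"lh":42,"nw":49,"t":19,"ulz":93}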